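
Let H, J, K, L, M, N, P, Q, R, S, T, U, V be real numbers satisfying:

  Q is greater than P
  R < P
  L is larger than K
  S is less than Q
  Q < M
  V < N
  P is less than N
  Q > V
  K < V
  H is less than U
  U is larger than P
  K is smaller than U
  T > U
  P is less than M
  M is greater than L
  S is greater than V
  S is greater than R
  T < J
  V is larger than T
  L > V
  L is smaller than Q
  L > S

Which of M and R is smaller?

R

Link the given pairs in sequence: R < P; P < U; U < T; T < V; V < L; L < Q; Q < M.
Together: R < P < U < T < V < L < Q < M.
So R < M; R is the smaller of the two.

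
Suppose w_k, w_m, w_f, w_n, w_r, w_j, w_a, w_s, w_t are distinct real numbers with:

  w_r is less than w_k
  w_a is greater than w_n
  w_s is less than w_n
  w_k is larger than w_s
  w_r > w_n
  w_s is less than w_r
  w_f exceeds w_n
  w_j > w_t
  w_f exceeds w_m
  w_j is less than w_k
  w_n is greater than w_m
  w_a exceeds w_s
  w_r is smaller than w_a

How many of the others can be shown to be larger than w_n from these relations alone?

The elements the relations force above w_n are w_r, w_a, w_f, w_k — no chain reaches any other.
That is 4.

4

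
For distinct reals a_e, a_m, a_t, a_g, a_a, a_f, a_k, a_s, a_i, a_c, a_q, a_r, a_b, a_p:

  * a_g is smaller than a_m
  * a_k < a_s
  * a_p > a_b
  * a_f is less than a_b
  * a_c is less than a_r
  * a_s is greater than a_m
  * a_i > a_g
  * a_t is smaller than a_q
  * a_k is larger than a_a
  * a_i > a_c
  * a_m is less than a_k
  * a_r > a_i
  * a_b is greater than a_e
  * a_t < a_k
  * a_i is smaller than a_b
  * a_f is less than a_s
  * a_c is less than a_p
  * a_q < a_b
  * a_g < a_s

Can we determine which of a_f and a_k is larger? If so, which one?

Following every chain through a_f: above a_f we get a_b, a_p, a_s.
a_k is not reached, and no chain runs the other way from a_k to a_f.
So the given relations leave the order of a_f and a_k undetermined.

undetermined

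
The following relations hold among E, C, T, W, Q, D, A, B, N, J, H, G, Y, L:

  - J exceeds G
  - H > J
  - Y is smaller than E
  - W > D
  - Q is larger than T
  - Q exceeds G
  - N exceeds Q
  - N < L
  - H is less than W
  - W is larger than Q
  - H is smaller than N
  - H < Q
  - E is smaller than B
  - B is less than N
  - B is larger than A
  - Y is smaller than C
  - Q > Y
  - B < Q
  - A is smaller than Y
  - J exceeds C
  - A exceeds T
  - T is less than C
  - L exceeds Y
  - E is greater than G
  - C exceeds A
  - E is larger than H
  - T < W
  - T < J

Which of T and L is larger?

L

T < A and A < Y give T < Y.
With Y < C: T < A < Y < C.
Then C < J extends the chain to J.
Then J < H extends the chain to H.
With H < E: T < A < Y < C < J < H < E.
With E < B: T < A < Y < C < J < H < E < B.
With B < Q: T < A < Y < C < J < H < E < B < Q.
With Q < N: T < A < Y < C < J < H < E < B < Q < N.
With N < L: T < A < Y < C < J < H < E < B < Q < N < L.
So T < L; L is the larger of the two.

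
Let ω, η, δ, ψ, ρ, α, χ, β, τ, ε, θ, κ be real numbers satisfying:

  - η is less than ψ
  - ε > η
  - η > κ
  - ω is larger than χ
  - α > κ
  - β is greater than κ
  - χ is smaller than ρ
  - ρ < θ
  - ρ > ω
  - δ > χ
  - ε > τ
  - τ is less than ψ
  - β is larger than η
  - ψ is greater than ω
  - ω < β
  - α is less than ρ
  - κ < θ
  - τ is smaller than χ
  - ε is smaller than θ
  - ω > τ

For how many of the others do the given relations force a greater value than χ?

6

Directly above χ: δ, ω, ρ.
One step further: β, ψ, θ (6 so far).
No other element is forced above χ by the given relations, so the count is 6.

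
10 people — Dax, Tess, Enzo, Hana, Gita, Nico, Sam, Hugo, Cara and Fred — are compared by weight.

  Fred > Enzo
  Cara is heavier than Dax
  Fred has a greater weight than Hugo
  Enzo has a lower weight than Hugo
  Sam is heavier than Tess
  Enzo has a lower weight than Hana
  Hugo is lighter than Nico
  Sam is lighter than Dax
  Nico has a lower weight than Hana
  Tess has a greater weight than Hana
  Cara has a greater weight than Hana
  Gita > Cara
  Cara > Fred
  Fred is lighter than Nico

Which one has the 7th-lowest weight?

Piecing the relations together gives one ordering: Enzo < Hugo < Fred < Nico < Hana < Tess < Sam < Dax < Cara < Gita.
The 7th smallest is Sam.

Sam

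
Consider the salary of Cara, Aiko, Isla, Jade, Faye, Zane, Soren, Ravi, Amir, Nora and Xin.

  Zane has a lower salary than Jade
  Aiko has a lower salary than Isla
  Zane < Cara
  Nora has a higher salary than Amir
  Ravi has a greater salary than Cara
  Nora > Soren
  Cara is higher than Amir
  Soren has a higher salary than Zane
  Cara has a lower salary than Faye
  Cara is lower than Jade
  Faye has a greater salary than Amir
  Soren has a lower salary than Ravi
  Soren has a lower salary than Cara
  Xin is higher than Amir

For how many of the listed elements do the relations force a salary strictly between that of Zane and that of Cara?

Chaining upward from Zane reaches: Soren, Nora, Ravi, Jade, Faye.
Chaining downward from Cara reaches: Soren, Amir.
Strictly between Zane and Cara are those in both lists: Soren — 1 element.

1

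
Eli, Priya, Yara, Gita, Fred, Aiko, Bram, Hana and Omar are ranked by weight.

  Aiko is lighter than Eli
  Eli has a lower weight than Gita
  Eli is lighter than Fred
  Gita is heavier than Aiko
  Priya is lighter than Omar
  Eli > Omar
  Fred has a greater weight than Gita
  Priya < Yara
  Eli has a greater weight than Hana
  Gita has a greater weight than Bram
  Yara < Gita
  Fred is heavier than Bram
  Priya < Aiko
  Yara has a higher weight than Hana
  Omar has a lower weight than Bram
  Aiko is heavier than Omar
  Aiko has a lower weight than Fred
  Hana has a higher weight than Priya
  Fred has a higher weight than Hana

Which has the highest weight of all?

Priya is not greatest since Priya < Hana; Omar is not greatest since Omar < Eli; Hana is not greatest since Hana < Fred; Yara is not greatest since Yara < Gita; Bram is not greatest since Bram < Fred; Aiko is not greatest since Aiko < Gita; Eli is not greatest since Eli < Fred; Gita is not greatest since Gita < Fred.
Only Fred has nothing above it, so Fred is the highest weight.

Fred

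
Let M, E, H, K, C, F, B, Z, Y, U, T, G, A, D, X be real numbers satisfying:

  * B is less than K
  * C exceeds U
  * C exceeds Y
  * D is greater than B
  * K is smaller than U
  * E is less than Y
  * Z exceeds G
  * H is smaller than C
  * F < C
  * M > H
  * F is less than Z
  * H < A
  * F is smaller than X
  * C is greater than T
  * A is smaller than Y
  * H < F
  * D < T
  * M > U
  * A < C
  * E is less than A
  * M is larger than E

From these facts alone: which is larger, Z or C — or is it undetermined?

Following every chain through Z: below Z we get H, F, G.
C is not reached, and no chain runs the other way from C to Z.
So the given relations leave the order of Z and C undetermined.

undetermined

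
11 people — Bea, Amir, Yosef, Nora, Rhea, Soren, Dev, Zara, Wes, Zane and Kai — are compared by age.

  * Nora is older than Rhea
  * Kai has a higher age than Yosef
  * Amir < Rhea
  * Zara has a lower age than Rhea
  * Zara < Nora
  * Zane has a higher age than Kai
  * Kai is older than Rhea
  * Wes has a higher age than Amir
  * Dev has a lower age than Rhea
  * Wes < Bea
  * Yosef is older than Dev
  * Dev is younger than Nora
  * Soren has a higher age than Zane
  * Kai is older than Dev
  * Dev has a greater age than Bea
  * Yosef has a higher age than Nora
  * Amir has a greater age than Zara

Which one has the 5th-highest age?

Nora

Piecing the relations together gives one ordering: Zara < Amir < Wes < Bea < Dev < Rhea < Nora < Yosef < Kai < Zane < Soren.
The 5th largest is Nora.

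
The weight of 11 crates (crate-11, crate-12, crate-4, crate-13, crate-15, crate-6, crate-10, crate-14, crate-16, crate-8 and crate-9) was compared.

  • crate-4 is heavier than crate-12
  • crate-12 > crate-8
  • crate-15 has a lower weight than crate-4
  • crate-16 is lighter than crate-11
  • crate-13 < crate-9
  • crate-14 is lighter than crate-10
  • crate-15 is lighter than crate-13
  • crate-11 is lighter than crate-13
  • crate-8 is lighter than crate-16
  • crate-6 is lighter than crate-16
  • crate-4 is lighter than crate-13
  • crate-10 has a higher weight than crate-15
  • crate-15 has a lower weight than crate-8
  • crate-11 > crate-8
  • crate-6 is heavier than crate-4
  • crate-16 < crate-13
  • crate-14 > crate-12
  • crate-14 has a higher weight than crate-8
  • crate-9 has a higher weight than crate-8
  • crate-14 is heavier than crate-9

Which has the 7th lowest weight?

crate-11

Piecing the relations together gives one ordering: crate-15 < crate-8 < crate-12 < crate-4 < crate-6 < crate-16 < crate-11 < crate-13 < crate-9 < crate-14 < crate-10.
The 7th smallest is crate-11.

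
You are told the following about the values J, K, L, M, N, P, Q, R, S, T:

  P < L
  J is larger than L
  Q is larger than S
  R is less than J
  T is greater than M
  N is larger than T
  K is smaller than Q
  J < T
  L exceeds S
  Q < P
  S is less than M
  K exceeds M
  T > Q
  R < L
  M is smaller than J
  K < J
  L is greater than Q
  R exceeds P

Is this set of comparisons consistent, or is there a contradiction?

The single ordering S < M < K < Q < P < R < L < J < T < N satisfies every listed relation, so no contradiction arises.

consistent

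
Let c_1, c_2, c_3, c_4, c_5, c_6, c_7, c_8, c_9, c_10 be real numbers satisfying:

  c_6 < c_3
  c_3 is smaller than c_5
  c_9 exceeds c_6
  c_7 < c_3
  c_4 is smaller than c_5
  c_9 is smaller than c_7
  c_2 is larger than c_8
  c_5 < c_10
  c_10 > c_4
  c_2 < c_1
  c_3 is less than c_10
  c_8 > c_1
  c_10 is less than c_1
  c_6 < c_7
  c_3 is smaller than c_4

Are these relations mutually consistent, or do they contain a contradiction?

Chaining the given relations yields c_1 < c_8 < c_2, so c_1 < c_2. But one relation states c_2 < c_1. These cannot both hold.

inconsistent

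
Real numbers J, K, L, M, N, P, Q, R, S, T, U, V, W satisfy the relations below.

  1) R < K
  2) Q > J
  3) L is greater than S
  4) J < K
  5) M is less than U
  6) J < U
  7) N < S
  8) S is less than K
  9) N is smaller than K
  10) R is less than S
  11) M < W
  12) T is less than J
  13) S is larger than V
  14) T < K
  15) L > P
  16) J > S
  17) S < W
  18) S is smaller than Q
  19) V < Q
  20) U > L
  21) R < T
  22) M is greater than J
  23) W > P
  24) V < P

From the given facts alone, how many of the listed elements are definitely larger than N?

8

The elements the relations force above N are S, J, K, M, L, U, Q, W — no chain reaches any other.
That is 8.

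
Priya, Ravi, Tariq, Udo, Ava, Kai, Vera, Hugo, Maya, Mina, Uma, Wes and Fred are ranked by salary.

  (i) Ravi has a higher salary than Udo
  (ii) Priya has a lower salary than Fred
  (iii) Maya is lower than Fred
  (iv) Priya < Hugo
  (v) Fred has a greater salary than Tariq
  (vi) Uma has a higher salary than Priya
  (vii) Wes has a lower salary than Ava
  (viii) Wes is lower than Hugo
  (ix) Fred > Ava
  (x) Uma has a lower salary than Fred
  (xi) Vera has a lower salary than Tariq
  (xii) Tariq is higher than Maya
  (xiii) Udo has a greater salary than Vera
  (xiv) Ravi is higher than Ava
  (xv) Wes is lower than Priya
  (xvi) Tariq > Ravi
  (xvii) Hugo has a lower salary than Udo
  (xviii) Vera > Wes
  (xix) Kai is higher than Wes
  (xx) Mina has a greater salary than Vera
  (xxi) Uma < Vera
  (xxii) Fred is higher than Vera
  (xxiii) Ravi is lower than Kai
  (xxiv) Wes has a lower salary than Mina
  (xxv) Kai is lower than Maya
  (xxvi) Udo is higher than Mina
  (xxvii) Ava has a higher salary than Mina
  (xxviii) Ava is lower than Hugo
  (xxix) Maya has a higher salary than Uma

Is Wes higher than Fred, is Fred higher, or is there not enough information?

Wes < Priya and Priya < Uma give Wes < Uma.
Then Uma < Vera extends the chain to Vera.
With Vera < Mina: Wes < Priya < Uma < Vera < Mina.
With Mina < Ava: Wes < Priya < Uma < Vera < Mina < Ava.
Then Ava < Hugo extends the chain to Hugo.
Then Hugo < Udo extends the chain to Udo.
Then Udo < Ravi extends the chain to Ravi.
Then Ravi < Kai extends the chain to Kai.
Then Kai < Maya extends the chain to Maya.
With Maya < Tariq: Wes < Priya < Uma < Vera < Mina < Ava < Hugo < Udo < Ravi < Kai < Maya < Tariq.
Then Tariq < Fred extends the chain to Fred.
So Fred is higher.

Fred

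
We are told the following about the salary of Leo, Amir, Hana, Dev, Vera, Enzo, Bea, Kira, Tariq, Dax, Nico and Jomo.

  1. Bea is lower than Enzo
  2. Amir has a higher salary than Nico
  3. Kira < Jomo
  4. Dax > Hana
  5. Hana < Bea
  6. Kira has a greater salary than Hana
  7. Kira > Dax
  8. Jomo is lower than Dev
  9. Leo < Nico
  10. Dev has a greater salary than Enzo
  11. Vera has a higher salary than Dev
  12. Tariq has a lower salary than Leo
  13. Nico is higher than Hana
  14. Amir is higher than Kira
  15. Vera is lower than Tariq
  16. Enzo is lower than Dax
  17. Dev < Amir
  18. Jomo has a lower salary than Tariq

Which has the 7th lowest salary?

Dev

Piecing the relations together gives one ordering: Hana < Bea < Enzo < Dax < Kira < Jomo < Dev < Vera < Tariq < Leo < Nico < Amir.
Counting 7 from the smallest end gives Dev.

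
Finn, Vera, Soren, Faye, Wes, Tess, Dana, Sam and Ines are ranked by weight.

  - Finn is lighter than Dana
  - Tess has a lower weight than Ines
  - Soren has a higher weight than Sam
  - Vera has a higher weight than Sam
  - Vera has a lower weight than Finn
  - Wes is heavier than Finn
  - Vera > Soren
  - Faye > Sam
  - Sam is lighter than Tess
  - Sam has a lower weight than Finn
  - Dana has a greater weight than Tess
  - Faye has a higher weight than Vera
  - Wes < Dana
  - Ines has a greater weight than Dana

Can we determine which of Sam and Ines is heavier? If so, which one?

The relevant relations are Sam < Soren; Soren < Vera; Vera < Finn; Finn < Wes; Wes < Dana; Dana < Ines.
Together: Sam < Soren < Vera < Finn < Wes < Dana < Ines.
So Ines is heavier.

Ines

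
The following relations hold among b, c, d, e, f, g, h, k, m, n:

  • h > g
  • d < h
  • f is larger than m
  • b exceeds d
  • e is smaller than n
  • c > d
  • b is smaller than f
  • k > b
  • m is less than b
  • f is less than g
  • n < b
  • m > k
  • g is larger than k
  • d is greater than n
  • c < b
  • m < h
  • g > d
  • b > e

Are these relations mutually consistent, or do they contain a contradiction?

We have m < b stated directly, yet also b < k < m by chaining the others — so b < m. Contradiction.

inconsistent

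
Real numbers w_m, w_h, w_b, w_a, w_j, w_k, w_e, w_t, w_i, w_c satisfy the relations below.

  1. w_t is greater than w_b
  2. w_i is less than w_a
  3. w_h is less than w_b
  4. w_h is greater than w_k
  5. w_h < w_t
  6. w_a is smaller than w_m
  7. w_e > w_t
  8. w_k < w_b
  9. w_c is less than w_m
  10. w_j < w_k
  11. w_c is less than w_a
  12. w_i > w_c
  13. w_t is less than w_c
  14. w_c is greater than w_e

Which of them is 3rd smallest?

w_h

Chaining the given pairs: w_j < w_k < w_h < w_b < w_t < w_e < w_c < w_i < w_a < w_m.
The 3rd smallest is w_h.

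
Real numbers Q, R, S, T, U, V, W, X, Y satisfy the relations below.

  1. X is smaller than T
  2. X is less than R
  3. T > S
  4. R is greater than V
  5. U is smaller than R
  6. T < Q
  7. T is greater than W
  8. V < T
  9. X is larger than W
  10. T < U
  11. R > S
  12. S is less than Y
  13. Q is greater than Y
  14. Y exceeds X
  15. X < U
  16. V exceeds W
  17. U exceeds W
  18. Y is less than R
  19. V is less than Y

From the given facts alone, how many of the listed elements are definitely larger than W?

The elements the relations force above W are X, V, Y, T, U, R, Q — no chain reaches any other.
That is 7.

7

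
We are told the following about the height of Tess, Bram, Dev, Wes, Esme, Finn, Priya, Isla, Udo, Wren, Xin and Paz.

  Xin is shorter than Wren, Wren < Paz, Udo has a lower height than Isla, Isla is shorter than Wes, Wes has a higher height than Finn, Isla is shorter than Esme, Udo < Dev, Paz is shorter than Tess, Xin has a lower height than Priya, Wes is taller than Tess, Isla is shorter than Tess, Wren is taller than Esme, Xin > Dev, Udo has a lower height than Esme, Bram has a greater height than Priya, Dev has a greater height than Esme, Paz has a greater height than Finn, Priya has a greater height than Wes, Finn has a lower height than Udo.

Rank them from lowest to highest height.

Finn < Udo < Isla < Esme < Dev < Xin < Wren < Paz < Tess < Wes < Priya < Bram

The consecutive links are each given: Finn < Udo; Udo < Isla; Isla < Esme; Esme < Dev; Dev < Xin; Xin < Wren; Wren < Paz; Paz < Tess; Tess < Wes; Wes < Priya; Priya < Bram.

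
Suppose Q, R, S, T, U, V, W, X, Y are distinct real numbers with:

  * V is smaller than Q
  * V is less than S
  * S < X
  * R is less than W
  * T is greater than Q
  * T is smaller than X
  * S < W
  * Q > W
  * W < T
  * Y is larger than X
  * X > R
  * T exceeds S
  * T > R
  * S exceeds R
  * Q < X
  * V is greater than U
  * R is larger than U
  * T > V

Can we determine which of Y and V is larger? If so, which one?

Y

Link the given pairs in sequence: V < S; S < W; W < Q; Q < T; T < X; X < Y.
Together: V < S < W < Q < T < X < Y.
So Y is larger.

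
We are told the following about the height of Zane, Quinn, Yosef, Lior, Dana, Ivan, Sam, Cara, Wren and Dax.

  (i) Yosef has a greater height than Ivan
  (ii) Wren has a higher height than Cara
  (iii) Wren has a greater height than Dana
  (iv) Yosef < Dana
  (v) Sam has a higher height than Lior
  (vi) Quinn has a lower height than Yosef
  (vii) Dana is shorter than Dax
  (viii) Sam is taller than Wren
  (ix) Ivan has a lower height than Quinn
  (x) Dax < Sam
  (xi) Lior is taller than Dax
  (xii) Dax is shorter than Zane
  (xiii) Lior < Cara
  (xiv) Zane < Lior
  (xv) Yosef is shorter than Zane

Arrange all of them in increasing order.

Nothing is placed below Ivan, so it is least; from there Ivan < Quinn; Quinn < Yosef; Yosef < Dana; Dana < Dax; Dax < Zane; Zane < Lior; Lior < Cara; Cara < Wren; Wren < Sam, each given directly.

Ivan < Quinn < Yosef < Dana < Dax < Zane < Lior < Cara < Wren < Sam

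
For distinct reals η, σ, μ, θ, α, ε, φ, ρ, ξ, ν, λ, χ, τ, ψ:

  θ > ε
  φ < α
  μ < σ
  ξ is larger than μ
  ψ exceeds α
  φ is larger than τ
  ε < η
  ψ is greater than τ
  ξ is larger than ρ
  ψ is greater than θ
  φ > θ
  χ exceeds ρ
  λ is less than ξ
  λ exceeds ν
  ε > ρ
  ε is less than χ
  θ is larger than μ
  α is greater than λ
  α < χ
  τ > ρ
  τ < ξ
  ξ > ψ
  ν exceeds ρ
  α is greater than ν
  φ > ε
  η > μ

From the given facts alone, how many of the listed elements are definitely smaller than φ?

5

From φ the given relations immediately reach τ, ε, θ.
From those, μ, ρ — 5 in total.
Nothing else is reachable below φ; 5 in all.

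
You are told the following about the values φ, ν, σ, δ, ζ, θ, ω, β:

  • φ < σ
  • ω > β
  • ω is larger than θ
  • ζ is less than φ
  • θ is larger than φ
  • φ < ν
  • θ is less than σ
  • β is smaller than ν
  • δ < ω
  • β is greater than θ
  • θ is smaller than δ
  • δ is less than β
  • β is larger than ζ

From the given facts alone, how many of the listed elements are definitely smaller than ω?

The elements the relations force below ω are ζ, φ, θ, δ, β — no chain reaches any other.
That is 5.

5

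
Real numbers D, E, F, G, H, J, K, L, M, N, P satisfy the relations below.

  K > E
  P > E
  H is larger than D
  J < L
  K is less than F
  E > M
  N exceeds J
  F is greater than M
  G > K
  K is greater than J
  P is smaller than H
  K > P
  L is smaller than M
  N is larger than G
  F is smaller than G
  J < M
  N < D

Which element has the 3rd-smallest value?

M

The consecutive relations fix a unique order: J < L < M < E < P < K < F < G < N < D < H.
Counting 3 from the smallest end gives M.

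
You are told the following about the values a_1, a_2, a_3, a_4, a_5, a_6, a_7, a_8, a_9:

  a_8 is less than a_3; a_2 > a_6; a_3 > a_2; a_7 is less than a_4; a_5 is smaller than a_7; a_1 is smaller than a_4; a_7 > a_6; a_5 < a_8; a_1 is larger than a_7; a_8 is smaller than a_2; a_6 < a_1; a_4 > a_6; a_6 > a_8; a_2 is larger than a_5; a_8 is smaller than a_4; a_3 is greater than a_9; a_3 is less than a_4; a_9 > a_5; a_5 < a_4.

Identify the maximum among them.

a_5 is not greatest since a_5 < a_9; a_8 is not greatest since a_8 < a_6; a_9 is not greatest since a_9 < a_3; a_6 is not greatest since a_6 < a_2; a_2 is not greatest since a_2 < a_3; a_3 is not greatest since a_3 < a_4; a_7 is not greatest since a_7 < a_4; a_1 is not greatest since a_1 < a_4.
Only a_4 has nothing above it, so a_4 is the maximum.

a_4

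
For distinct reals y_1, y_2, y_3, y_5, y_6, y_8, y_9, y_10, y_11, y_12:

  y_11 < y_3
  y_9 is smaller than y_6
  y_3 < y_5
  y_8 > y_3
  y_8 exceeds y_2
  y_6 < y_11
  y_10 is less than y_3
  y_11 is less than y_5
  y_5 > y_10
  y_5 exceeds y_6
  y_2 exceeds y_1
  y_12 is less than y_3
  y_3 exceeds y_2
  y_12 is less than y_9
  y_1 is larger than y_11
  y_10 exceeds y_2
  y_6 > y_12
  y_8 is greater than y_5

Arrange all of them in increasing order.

y_12 < y_9 < y_6 < y_11 < y_1 < y_2 < y_10 < y_3 < y_5 < y_8

Each adjacent pair is fixed by a given relation: y_12 < y_9; y_9 < y_6; y_6 < y_11; y_11 < y_1; y_1 < y_2; y_2 < y_10; y_10 < y_3; y_3 < y_5; y_5 < y_8. Chaining them end to end gives the full order.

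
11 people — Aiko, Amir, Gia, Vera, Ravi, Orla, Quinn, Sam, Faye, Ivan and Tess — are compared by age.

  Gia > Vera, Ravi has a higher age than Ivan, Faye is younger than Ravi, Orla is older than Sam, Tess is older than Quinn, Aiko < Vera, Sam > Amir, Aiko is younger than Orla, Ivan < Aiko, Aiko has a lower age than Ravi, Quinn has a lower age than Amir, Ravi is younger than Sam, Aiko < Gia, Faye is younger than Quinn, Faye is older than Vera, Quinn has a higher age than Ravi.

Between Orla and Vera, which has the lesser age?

Link the given pairs in sequence: Vera < Faye; Faye < Ravi; Ravi < Quinn; Quinn < Amir; Amir < Sam; Sam < Orla.
Chaining these gives Vera < Faye < Ravi < Quinn < Amir < Sam < Orla.
So Vera < Orla; Vera is the younger of the two.

Vera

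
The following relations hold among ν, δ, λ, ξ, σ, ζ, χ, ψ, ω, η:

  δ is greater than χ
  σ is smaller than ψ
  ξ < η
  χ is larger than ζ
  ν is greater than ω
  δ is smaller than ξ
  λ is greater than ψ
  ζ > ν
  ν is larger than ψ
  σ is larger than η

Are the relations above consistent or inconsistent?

inconsistent

We have ψ < ν stated directly, yet also ν < ζ < χ < δ < ξ < η < σ < ψ by chaining the others — so ν < ψ. Contradiction.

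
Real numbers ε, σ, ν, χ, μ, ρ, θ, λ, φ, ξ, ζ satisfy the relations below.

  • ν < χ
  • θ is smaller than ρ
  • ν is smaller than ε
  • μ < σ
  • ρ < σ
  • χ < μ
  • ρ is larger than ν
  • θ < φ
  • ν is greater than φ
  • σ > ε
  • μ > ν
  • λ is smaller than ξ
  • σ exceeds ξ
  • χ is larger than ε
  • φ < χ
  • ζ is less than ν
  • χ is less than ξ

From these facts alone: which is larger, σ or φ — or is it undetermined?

σ

Chaining the given relations: φ < ν < ε < χ < μ < σ.
So σ is larger.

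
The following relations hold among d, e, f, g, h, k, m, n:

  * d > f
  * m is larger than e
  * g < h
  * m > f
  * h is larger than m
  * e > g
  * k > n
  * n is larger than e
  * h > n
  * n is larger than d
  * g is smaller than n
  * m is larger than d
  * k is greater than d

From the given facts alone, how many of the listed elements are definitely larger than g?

5

Directly above g: e, n, h.
One step further: k, m (5 so far).
No other element is forced above g by the given relations, so the count is 5.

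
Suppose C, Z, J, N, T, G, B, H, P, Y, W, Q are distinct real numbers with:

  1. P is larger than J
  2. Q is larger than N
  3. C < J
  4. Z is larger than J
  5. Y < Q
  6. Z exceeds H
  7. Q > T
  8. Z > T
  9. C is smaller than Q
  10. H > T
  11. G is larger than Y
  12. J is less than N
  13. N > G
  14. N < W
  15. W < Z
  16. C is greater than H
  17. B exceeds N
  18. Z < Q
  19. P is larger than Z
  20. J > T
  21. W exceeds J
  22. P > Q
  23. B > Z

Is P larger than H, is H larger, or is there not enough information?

P

H < C and C < J give H < J.
Then J < N extends the chain to N.
With N < W: H < C < J < N < W.
With W < Z: H < C < J < N < W < Z.
Then Z < Q extends the chain to Q.
With Q < P: H < C < J < N < W < Z < Q < P.
So P is larger.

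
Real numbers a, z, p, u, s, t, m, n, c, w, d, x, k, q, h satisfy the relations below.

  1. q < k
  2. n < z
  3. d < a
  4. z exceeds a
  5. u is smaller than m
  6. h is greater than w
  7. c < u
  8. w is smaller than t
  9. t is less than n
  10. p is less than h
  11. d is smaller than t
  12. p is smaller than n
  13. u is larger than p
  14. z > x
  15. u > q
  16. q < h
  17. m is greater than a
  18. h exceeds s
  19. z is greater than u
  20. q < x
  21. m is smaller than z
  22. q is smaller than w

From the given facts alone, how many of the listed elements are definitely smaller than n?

Directly below n: p, t.
One step further: w, d (4 so far).
One step further: q (5 so far).
No other element is forced below n by the given relations, so the count is 5.

5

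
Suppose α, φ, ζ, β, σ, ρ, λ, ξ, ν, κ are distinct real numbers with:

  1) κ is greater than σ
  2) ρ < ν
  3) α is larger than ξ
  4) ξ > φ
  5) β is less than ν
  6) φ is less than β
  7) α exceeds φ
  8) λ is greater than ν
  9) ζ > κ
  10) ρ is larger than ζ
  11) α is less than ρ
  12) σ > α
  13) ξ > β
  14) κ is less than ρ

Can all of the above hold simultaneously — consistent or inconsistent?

The single ordering φ < β < ξ < α < σ < κ < ζ < ρ < ν < λ satisfies every listed relation, so no contradiction arises.

consistent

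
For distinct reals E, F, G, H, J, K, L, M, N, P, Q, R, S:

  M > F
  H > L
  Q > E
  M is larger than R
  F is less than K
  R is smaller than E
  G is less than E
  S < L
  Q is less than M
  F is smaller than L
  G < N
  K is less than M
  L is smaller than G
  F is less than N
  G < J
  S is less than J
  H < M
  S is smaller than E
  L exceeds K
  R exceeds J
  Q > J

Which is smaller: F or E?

Link the given pairs in sequence: F < K; K < L; L < G; G < J; J < R; R < E.
Together: F < K < L < G < J < R < E.
So F < E; F is the smaller of the two.

F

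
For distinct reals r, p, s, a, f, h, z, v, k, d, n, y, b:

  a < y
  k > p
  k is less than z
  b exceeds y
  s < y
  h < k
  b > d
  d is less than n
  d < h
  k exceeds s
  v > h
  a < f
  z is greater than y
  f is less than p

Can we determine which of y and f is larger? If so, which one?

Following every chain through y: above y we get b, z; below y we get s, a.
f is not reached, and no chain runs the other way from f to y.
So the given relations leave the order of y and f undetermined.

undetermined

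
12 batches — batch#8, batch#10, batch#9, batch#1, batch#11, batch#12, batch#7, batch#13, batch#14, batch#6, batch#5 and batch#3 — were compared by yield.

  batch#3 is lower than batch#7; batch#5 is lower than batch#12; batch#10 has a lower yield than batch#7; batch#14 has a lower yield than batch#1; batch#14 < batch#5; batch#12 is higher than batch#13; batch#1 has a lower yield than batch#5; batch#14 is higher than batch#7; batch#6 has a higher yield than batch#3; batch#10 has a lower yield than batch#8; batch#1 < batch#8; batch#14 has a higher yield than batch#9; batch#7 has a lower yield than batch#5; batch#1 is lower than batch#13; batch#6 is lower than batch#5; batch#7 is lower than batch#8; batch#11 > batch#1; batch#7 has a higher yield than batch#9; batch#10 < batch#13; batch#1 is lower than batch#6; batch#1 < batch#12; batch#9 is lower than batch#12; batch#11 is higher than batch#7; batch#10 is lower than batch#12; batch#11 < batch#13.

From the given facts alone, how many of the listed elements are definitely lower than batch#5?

7

The elements the relations force below batch#5 are batch#10, batch#9, batch#3, batch#7, batch#14, batch#1, batch#6 — no chain reaches any other.
That is 7.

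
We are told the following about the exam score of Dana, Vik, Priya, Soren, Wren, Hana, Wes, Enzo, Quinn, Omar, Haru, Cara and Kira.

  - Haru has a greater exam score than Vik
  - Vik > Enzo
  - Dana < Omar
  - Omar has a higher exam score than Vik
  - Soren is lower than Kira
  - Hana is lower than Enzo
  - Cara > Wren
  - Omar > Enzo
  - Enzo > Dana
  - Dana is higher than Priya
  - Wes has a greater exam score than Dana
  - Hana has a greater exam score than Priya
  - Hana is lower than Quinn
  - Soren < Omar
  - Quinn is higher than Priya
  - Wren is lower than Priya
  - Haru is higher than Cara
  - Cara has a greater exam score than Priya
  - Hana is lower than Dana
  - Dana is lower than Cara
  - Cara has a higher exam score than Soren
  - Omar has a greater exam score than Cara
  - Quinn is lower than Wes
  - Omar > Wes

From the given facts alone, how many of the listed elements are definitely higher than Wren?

Directly above Wren: Priya, Cara.
One step further: Hana, Dana, Quinn, Omar, Haru (7 so far).
One step further: Enzo, Wes (9 so far).
One step further: Vik (10 so far).
Nothing else is reachable above Wren; 10 in all.

10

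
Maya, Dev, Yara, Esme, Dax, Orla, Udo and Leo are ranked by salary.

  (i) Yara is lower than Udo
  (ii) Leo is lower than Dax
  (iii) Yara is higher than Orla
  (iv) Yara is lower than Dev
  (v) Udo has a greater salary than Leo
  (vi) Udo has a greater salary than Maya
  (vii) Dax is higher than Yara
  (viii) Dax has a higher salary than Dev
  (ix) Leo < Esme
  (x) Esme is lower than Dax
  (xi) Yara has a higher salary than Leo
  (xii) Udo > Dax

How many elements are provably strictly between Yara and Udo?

2

The relations place Yara below Udo. An element lies strictly between them when it is forced above Yara and also forced below Udo.
Above Yara: {Dev, Dax}. Below Udo: {Leo, Orla, Maya, Esme, Dev, Dax}.
Intersection: {Dev, Dax} — 2.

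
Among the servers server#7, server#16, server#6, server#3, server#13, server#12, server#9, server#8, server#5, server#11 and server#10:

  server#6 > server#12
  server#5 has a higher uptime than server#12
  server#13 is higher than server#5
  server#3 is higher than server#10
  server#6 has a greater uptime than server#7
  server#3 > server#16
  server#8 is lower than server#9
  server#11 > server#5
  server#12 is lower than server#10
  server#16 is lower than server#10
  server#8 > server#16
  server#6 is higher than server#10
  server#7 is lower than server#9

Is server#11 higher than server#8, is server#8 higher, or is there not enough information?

Following every chain through server#8: above server#8 we get server#9; below server#8 we get server#16.
server#11 is not reached, and no chain runs the other way from server#11 to server#8.
So the given relations leave the order of server#8 and server#11 undetermined.

undetermined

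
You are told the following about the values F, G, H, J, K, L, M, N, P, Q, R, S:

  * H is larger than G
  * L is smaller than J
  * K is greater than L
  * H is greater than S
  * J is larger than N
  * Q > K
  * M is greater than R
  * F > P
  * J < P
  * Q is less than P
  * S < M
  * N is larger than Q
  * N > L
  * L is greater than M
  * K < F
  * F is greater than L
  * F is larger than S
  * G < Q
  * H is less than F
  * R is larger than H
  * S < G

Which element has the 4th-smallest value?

The consecutive relations fix a unique order: S < G < H < R < M < L < K < Q < N < J < P < F.
Counting 4 from the smallest end gives R.

R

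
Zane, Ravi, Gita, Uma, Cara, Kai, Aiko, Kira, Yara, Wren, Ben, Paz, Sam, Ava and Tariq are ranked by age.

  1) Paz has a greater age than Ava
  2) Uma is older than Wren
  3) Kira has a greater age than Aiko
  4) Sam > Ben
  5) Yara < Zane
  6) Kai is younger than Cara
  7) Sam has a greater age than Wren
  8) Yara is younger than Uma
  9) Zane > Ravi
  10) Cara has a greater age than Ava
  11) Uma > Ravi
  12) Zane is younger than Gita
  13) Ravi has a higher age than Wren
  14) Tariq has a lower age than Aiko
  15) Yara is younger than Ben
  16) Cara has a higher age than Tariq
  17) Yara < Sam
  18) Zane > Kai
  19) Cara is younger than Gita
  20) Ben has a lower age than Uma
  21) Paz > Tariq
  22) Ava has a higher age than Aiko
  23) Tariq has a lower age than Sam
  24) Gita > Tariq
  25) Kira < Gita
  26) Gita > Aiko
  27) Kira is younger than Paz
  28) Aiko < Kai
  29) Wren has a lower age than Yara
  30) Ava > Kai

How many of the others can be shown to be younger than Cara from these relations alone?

4

Directly below Cara: Tariq, Kai, Ava.
One step further: Aiko (4 so far).
Nothing else is reachable below Cara; 4 in all.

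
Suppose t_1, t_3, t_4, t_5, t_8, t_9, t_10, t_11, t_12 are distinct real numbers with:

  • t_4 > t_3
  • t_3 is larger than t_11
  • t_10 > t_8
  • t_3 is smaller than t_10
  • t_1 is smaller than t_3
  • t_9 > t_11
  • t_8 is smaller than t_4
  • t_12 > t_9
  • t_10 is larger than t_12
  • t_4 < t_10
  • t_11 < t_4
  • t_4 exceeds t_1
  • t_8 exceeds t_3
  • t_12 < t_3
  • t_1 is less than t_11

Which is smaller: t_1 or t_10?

t_1

Link the given pairs in sequence: t_1 < t_11; t_11 < t_9; t_9 < t_12; t_12 < t_3; t_3 < t_8; t_8 < t_4; t_4 < t_10.
Together: t_1 < t_11 < t_9 < t_12 < t_3 < t_8 < t_4 < t_10.
So t_1 < t_10; t_1 is the smaller of the two.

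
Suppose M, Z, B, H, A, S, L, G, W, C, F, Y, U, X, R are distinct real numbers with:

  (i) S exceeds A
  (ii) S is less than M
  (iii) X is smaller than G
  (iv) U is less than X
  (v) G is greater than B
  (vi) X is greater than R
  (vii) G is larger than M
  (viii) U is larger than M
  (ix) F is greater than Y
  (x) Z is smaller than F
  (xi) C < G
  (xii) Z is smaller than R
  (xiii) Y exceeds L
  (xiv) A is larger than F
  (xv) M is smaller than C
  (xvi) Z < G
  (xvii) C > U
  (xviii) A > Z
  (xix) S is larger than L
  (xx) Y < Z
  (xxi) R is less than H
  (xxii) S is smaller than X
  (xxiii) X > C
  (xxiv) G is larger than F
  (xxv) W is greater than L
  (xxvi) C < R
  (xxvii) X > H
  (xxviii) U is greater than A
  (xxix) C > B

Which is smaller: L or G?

Following the relations from L: L < Y < Z < F < A < S < M < U < C < R < H < X < G.
So L < G; L is the smaller of the two.

L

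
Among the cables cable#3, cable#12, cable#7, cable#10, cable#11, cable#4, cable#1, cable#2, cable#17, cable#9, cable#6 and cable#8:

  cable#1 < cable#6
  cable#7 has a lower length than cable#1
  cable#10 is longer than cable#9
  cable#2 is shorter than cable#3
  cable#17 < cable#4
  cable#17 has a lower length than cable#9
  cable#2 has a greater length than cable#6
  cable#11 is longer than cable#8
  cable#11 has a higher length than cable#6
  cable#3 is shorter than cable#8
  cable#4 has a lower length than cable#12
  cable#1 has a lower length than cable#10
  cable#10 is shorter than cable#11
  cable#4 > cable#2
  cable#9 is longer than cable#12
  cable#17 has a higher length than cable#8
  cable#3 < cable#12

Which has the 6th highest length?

Chaining the given pairs: cable#7 < cable#1 < cable#6 < cable#2 < cable#3 < cable#8 < cable#17 < cable#4 < cable#12 < cable#9 < cable#10 < cable#11.
The 6th largest is cable#17.

cable#17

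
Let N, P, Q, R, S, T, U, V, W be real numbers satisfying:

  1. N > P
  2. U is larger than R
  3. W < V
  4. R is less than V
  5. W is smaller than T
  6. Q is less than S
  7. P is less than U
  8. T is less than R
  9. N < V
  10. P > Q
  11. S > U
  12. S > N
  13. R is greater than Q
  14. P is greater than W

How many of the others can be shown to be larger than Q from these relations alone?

Directly above Q: P, R, S.
One step further: N, V, U (6 so far).
Nothing else is reachable above Q; 6 in all.

6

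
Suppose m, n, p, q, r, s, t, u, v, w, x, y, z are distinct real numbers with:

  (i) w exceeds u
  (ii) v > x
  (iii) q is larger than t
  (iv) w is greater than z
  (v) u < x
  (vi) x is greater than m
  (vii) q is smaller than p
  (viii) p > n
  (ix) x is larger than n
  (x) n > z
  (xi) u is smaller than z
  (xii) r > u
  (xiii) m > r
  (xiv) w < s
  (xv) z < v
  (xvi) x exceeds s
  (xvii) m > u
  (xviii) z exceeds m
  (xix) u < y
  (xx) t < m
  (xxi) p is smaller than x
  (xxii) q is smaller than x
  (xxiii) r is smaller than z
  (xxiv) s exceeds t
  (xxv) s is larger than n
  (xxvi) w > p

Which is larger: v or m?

v

Link the given pairs in sequence: m < z; z < n; n < p; p < w; w < s; s < x; x < v.
Together: m < z < n < p < w < s < x < v.
So m < v; v is the larger of the two.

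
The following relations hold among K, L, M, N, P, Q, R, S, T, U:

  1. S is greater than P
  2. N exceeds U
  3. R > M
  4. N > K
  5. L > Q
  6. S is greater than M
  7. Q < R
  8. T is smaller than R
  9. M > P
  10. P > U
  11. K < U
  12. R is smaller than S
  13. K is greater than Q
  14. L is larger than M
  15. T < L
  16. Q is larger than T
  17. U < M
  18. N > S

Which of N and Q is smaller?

Q

Following the relations from Q: Q < K < U < P < M < R < S < N.
So Q < N; Q is the smaller of the two.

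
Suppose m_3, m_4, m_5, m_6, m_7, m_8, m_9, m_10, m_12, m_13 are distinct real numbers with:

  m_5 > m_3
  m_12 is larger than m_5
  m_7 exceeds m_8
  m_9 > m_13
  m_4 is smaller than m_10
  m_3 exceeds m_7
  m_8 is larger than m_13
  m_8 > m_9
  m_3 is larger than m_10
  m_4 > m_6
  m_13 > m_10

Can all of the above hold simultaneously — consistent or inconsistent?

Every relation is compatible with m_6 < m_4 < m_10 < m_13 < m_9 < m_8 < m_7 < m_3 < m_5 < m_12; the set is consistent.

consistent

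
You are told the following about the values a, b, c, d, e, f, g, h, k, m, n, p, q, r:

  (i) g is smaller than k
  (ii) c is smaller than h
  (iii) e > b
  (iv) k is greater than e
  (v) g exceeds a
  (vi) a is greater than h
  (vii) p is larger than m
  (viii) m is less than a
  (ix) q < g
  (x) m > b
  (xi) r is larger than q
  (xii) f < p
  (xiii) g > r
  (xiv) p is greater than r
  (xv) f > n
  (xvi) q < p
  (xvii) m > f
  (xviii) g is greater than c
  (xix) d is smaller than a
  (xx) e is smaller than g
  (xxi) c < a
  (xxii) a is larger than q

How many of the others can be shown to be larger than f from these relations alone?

The elements the relations force above f are m, a, g, p, k — no chain reaches any other.
That is 5.

5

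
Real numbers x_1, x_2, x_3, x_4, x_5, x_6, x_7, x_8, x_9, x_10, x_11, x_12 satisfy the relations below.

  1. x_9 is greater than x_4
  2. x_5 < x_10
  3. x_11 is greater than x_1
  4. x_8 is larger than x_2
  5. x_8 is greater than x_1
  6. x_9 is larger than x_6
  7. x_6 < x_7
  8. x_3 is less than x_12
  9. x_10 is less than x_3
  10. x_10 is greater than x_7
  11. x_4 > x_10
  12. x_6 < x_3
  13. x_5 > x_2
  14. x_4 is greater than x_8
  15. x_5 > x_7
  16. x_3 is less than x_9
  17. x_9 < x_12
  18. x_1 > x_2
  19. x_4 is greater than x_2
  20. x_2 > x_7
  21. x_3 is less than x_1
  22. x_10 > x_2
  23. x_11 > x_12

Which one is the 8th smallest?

x_8

The consecutive relations fix a unique order: x_6 < x_7 < x_2 < x_5 < x_10 < x_3 < x_1 < x_8 < x_4 < x_9 < x_12 < x_11.
The 8th smallest is x_8.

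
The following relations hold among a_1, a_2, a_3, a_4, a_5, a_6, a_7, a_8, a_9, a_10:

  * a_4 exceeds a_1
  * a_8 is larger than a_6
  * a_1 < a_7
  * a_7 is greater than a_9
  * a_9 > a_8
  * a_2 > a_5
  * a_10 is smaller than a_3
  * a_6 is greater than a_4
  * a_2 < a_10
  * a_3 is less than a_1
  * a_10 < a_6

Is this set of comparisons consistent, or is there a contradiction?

consistent

The single ordering a_5 < a_2 < a_10 < a_3 < a_1 < a_4 < a_6 < a_8 < a_9 < a_7 satisfies every listed relation, so no contradiction arises.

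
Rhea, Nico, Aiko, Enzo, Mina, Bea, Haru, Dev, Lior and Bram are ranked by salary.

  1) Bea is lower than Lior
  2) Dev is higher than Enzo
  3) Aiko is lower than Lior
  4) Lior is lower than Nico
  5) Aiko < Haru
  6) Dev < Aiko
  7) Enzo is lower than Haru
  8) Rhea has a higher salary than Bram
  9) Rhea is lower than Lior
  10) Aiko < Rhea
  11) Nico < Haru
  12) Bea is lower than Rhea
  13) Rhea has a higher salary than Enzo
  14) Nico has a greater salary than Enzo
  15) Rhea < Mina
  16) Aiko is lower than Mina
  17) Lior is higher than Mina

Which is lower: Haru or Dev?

Dev

Dev < Aiko and Aiko < Rhea give Dev < Rhea.
Then Rhea < Mina extends the chain to Mina.
Then Mina < Lior extends the chain to Lior.
Then Lior < Nico extends the chain to Nico.
Then Nico < Haru extends the chain to Haru.
So Dev < Haru; Dev is the lower of the two.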